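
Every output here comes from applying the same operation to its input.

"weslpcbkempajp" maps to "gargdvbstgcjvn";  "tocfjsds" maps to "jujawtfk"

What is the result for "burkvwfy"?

pwnmbils

In each case the input is transformed by: reverse the string, then shift every letter 9 places backward in the alphabet (wrapping around).
Applying both steps to "burkvwfy": "yfwvkrub", then "pwnmbils".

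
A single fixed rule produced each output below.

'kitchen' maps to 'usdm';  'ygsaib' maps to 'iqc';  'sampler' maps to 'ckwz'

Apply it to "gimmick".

What's happening: delete the last 3 characters, then shift every letter 10 places forward in the alphabet (wrapping around).
"gimmick" → "gimm" → "qsww".

qsww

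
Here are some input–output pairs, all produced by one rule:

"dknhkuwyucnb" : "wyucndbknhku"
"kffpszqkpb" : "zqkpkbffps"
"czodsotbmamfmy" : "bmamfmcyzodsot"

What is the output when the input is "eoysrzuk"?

rzuekoys

The transformation: swap the first and last characters, then swap the front and back halves of the string.
For "eoysrzuk", step one produces "koysrzue"; step two turns that into "rzuekoys".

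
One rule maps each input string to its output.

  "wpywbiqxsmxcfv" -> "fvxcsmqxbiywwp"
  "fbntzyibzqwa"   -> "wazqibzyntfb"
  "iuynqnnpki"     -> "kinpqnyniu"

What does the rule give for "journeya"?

The rule is to swap each adjacent pair of characters (1↔2, 3↔4, ...), then reverse the string.
On "journeya" that produces "yaneurjo".

yaneurjo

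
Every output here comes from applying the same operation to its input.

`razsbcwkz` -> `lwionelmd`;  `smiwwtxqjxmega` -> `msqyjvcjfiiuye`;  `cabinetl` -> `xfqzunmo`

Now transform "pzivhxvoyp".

Looking at the pairs, the operation is to shift every letter 12 places forward in the alphabet (wrapping around), then reverse the string.
Starting from "pzivhxvoyp": after the first operation, "bluhtjhakb"; after the second, "bkahjthulb".

bkahjthulb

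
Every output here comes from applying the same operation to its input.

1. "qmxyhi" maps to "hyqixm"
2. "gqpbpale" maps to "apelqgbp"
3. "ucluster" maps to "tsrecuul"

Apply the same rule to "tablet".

elttba

Each output is the input with this applied: swap the front and back halves of the string, then swap each adjacent pair of characters (1↔2, 3↔4, ...).
For "tablet", step one produces "lettab"; step two turns that into "elttba".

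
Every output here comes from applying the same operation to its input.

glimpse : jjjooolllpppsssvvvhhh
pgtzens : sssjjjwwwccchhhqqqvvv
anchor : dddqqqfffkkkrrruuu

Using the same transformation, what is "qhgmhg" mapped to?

tttkkkjjjpppkkkjjj

In each case the input is transformed by: repeat every character 3 times, then shift every letter 3 places forward in the alphabet (wrapping around).
Starting from "qhgmhg": after the first operation, "qqqhhhgggmmmhhhggg"; after the second, "tttkkkjjjpppkkkjjj".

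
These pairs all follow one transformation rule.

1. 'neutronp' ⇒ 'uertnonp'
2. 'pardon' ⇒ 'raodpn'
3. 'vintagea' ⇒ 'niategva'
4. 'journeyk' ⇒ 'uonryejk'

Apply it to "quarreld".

aurrleqd

Looking at the pairs, the operation is to move the first character to the end, then swap each adjacent pair of characters (1↔2, 3↔4, ...).
Working it through for "quarreld": intermediate "uarreldq", final "aurrleqd".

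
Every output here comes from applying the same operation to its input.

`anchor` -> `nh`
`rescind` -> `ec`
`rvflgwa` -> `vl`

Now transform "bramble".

The transformation: keep every other character starting from the second (positions 2nd, 4th, 6th, ...), then delete the last character.
Starting from "bramble": after the first operation, "rml"; after the second, "rm".

rm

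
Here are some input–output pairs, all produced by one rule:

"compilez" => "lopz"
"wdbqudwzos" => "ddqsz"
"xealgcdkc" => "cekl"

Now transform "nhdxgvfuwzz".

huvxz

The pattern: keep every other character starting from the second (positions 2nd, 4th, 6th, ...), then sort the characters into alphabetical order.
Starting from "nhdxgvfuwzz": after the first operation, "hxvuz"; after the second, "huvxz".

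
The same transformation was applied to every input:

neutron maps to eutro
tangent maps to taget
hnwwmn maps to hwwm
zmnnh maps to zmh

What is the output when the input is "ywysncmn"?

What's happening: remove every "n".
Applying that to "ywysncmn" gives "ywyscm".

ywyscm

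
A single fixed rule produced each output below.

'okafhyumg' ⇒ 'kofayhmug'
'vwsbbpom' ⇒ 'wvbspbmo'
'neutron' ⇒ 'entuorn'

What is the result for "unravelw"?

Rule — swap each adjacent pair of characters (1↔2, 3↔4, ...).
So "unravelw" becomes "nuarevwl".

nuarevwl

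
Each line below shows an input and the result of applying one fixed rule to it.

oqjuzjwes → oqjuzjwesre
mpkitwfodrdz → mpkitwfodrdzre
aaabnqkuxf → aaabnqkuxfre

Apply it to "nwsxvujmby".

nwsxvujmbyre

The transformation: append "re".
On "nwsxvujmby" that produces "nwsxvujmbyre".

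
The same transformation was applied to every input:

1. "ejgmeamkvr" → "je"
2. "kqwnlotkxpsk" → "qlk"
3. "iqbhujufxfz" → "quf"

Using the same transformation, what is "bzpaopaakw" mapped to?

zo

Rule — delete the last 3 characters, then keep one character in every 3, starting at position 2 (positions 2nd, 5th, 8th, ...).
"bzpaopaakw" → "bzpaopa" → "zo".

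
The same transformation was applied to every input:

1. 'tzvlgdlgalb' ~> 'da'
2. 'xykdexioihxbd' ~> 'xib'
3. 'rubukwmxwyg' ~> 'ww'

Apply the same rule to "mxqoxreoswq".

The transformation: delete the first 3 characters, then keep one character in every 3, starting at position 3 (positions 3rd, 6th, 9th, ...).
On "mxqoxreoswq" that produces "rs".

rs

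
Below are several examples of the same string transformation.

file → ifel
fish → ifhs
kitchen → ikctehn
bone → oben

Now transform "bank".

abkn

Looking at the pairs, the operation is to swap each adjacent pair of characters (1↔2, 3↔4, ...).
"bank" → "abkn".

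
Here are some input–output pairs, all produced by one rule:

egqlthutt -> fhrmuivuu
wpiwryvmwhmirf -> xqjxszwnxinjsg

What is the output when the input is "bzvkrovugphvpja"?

cawlspwvhqiwqkb

The transformation: shift every letter 1 place forward in the alphabet (wrapping around).
So "bzvkrovugphvpja" becomes "cawlspwvhqiwqkb".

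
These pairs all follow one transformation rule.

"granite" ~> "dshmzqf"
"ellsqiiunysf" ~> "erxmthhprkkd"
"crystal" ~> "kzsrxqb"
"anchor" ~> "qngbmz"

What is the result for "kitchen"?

In each case the input is transformed by: reverse the string, then shift every letter 1 place backward in the alphabet (wrapping around).
For "kitchen", step one produces "nehctik"; step two turns that into "mdgbshj".

mdgbshj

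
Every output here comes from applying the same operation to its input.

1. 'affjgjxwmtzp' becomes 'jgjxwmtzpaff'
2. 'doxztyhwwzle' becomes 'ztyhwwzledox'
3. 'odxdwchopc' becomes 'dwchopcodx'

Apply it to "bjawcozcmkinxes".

In each case the input is transformed by: move the first 3 characters to the end (rotate left by 3).
"bjawcozcmkinxes" → "wcozcmkinxesbja".

wcozcmkinxesbja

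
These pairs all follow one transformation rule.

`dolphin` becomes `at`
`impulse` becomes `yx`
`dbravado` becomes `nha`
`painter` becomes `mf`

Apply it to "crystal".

The transformation: shift every letter 12 places forward in the alphabet (wrapping around), then keep one character in every 3, starting at position 2 (positions 2nd, 5th, 8th, ...).
On "crystal": the first step gives "odkefmx", and the second then gives "df".
(Check on "dbravado": → "pndmhmpa" → "nha" ✓)

df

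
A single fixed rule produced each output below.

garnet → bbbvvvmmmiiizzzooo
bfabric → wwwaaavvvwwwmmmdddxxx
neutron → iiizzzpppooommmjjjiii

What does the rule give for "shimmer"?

nnncccdddhhhhhhzzzmmm

In each case the input is transformed by: repeat every character 3 times, then shift every letter 5 places backward in the alphabet (wrapping around).
So "shimmer" becomes "nnncccdddhhhhhhzzzmmm".
(Check on "bfabric": → "bbbfffaaabbbrrriiiccc" → "wwwaaavvvwwwmmmdddxxx" ✓)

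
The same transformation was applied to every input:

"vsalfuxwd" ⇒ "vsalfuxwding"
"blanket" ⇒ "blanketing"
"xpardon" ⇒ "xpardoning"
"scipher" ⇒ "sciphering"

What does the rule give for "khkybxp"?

khkybxping

The rule is to append "ing".
"khkybxp" → "khkybxping".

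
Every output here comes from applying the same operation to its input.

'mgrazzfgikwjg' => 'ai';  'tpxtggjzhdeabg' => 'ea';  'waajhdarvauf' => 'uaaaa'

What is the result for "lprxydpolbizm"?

oi

What's happening: move the last 2 characters to the front (rotate right by 2), then keep only the vowels.
So "lprxydpolbizm" becomes "oi".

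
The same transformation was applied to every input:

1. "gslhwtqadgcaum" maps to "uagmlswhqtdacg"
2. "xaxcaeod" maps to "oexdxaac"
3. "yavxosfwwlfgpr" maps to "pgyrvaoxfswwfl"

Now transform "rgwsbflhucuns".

nurswgbslfuhc

The pattern: move the last 3 characters to the front (rotate right by 3), then swap each adjacent pair of characters (1↔2, 3↔4, ...).
Starting from "rgwsbflhucuns": after the first operation, "unsrgwsbflhuc"; after the second, "nurswgbslfuhc".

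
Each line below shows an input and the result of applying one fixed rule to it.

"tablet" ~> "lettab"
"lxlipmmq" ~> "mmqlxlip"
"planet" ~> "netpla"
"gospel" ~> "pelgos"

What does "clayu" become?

The transformation: move the last 3 characters to the front (rotate right by 3).
So "clayu" becomes "ayucl".

ayucl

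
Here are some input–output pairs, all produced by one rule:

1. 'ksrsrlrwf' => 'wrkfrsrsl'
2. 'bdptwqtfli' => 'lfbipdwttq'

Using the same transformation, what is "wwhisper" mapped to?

epwrhwsi

In each case the input is transformed by: move the last 3 characters to the front (rotate right by 3), then swap each adjacent pair of characters (1↔2, 3↔4, ...).
Working it through for "wwhisper": intermediate "perwwhis", final "epwrhwsi".
(Check on "bdptwqtfli": → "flibdptwqt" → "lfbipdwttq" ✓)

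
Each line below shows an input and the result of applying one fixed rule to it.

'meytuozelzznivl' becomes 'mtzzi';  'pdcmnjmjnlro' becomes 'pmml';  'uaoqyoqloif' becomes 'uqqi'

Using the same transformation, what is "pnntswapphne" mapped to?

ptah

In each case the input is transformed by: keep one character in every 3, starting at position 1 (positions 1st, 4th, 7th, ...).
So "pnntswapphne" becomes "ptah".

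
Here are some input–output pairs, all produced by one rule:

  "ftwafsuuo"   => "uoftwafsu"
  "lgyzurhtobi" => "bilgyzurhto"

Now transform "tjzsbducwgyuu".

The transformation: move the last 2 characters to the front (rotate right by 2).
So "tjzsbducwgyuu" becomes "uutjzsbducwgy".

uutjzsbducwgy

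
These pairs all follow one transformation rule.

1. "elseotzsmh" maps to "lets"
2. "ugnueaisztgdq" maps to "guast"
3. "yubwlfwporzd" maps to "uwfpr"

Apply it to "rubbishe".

ubs

What's happening: delete the last 2 characters, then keep every other character starting from the second (positions 2nd, 4th, 6th, ...).
Starting from "rubbishe": after the first operation, "rubbis"; after the second, "ubs".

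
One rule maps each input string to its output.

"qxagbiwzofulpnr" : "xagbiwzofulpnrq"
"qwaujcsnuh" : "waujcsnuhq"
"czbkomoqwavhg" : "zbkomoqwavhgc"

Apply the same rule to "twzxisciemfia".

wzxisciemfiat

Rule — move the first character to the end.
So "twzxisciemfia" becomes "wzxisciemfiat".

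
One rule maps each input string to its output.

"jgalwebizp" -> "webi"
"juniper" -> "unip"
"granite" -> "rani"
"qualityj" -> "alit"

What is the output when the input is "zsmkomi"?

Looking at the pairs, the operation is to move the last 2 characters to the front (rotate right by 2), then keep only the last 4 characters.
Doing the same to "zsmkomi": "smko".

smko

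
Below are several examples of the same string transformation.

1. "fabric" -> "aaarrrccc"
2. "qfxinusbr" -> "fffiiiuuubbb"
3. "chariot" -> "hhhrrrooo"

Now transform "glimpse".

lllmmmsss

What's happening: keep every other character starting from the second (positions 2nd, 4th, 6th, ...), then repeat every character 3 times.
Working it through for "glimpse": intermediate "lms", final "lllmmmsss".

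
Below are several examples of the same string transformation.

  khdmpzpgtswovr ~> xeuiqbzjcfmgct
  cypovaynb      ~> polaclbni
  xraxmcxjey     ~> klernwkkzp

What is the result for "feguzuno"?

sbrathhm

Each output is the input with this applied: shift every letter 13 places forward in the alphabet (wrapping around) — i.e. ROT13, then take characters alternately from the front and the back (1st, last, 2nd, 2nd-last, ...).
"feguzuno" → "srthmhab" → "sbrathhm".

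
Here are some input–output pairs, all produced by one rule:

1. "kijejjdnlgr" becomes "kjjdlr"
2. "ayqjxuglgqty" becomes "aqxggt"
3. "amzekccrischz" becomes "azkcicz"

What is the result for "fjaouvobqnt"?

fauoqt

Each output is the input with this applied: keep every other character starting from the first (positions 1st, 3rd, 5th, ...).
Applying that to "fjaouvobqnt" gives "fauoqt".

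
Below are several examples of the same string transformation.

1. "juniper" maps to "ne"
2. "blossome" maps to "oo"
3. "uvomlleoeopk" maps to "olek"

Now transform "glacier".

The transformation: keep one character in every 3, starting at position 3 (positions 3rd, 6th, 9th, ...).
On "glacier" that produces "ae".

ae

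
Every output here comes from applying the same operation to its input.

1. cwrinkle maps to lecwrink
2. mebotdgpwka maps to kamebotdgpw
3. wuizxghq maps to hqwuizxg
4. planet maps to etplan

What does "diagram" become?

amdiagr

Rule — move the last 2 characters to the front (rotate right by 2).
So "diagram" becomes "amdiagr".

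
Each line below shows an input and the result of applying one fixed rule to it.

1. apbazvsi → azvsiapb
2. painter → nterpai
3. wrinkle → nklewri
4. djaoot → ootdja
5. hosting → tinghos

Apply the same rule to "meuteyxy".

What's happening: move the first 3 characters to the end (rotate left by 3).
For "meuteyxy" the result is "teyxymeu".

teyxymeu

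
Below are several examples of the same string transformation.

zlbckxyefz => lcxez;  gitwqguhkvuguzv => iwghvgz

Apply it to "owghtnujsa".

The rule is to keep every other character starting from the second (positions 2nd, 4th, 6th, ...).
So "owghtnujsa" becomes "whnja".

whnja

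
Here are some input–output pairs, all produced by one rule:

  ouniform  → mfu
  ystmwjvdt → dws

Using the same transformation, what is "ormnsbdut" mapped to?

The transformation: keep one character in every 3, starting at position 2 (positions 2nd, 5th, 8th, ...), then reverse the string.
For "ormnsbdut", step one produces "rsu"; step two turns that into "usr".

usr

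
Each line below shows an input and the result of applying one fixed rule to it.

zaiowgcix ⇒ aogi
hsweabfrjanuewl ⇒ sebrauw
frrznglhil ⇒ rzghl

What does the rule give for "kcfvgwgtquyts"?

Rule — keep every other character starting from the second (positions 2nd, 4th, 6th, ...).
So "kcfvgwgtquyts" becomes "cvwtut".

cvwtut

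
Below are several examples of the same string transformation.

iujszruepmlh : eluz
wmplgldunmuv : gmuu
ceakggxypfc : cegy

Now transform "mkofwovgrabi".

The rule is to keep one character in every 3, starting at position 2 (positions 2nd, 5th, 8th, ...), then sort the characters into alphabetical order.
For "mkofwovgrabi" the result is "bgkw".
(Check on "wmplgldunmuv": → "mguu" → "gmuu" ✓)

bgkw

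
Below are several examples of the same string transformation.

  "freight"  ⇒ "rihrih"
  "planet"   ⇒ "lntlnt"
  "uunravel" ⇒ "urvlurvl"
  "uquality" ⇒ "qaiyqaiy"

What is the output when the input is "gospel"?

In each case the input is transformed by: keep every other character starting from the second (positions 2nd, 4th, 6th, ...), then write the whole string twice.
For "gospel", step one produces "opl"; step two turns that into "oplopl".

oplopl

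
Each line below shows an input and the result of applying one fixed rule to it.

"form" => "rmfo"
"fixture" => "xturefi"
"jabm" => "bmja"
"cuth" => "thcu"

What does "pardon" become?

Each output is the input with this applied: move the first 2 characters to the end (rotate left by 2).
So "pardon" becomes "rdonpa".

rdonpa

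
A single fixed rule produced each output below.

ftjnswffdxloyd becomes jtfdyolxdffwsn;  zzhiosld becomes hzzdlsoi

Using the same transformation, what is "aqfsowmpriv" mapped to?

The pattern: reverse the string, then move the last 3 characters to the front (rotate right by 3).
Starting from "aqfsowmpriv": after the first operation, "virpmwosfqa"; after the second, "fqavirpmwos".

fqavirpmwos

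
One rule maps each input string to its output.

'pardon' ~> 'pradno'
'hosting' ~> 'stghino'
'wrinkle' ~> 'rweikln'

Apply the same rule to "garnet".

Looking at the pairs, the operation is to sort the characters into alphabetical order, then move the last 2 characters to the front (rotate right by 2).
So "garnet" becomes "rtaegn".

rtaegn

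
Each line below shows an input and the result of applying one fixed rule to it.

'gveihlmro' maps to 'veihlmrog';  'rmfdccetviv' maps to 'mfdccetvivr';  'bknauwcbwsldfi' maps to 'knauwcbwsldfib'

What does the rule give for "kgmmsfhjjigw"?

gmmsfhjjigwk

Looking at the pairs, the operation is to move the first character to the end.
"kgmmsfhjjigw" → "gmmsfhjjigwk".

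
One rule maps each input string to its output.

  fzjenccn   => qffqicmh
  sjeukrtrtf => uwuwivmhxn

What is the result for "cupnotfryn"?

wiubqfxsqr

The transformation: shift every letter 3 places forward in the alphabet (wrapping around), then swap the front and back halves of the string.
On "cupnotfryn": the first step gives "fxsqrwiubq", and the second then gives "wiubqfxsqr".
(Check on "fzjenccn": → "icmhqffq" → "qffqicmh" ✓)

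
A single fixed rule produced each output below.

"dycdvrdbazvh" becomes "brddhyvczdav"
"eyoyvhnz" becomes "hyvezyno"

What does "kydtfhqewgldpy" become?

wqekyypddtlfgh

Rule — take characters alternately from the front and the back (1st, last, 2nd, 2nd-last, ...), then move the last 3 characters to the front (rotate right by 3).
On "kydtfhqewgldpy": the first step gives "kyypddtlfghwqe", and the second then gives "wqekyypddtlfgh".
(Check on "eyoyvhnz": → "ezynohyv" → "hyvezyno" ✓)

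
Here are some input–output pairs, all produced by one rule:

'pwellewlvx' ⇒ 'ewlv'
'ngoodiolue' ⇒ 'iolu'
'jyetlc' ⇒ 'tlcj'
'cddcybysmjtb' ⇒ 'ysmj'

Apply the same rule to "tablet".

The pattern: swap the front and back halves of the string, then keep only the first 4 characters.
"tablet" → "lett".

lett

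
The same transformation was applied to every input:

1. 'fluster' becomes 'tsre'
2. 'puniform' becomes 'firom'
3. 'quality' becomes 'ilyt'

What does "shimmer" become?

mmre

What's happening: delete the first 3 characters, then swap each adjacent pair of characters (1↔2, 3↔4, ...).
Applying both steps to "shimmer": "mmer", then "mmre".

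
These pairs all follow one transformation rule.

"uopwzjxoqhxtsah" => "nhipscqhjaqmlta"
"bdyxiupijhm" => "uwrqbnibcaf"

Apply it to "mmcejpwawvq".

ffvxciptpoj

The rule is to shift every letter 7 places backward in the alphabet (wrapping around).
Doing the same to "mmcejpwawvq": "ffvxciptpoj".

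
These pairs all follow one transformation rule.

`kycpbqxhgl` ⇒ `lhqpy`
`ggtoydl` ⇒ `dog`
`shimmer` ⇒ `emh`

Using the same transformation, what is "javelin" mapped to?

iea

What's happening: keep every other character starting from the second (positions 2nd, 4th, 6th, ...), then reverse the string.
Applying both steps to "javelin": "aei", then "iea".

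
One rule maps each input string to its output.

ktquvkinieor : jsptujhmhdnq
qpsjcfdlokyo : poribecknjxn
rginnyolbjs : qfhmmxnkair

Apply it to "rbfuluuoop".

qaetkttnno

The rule is to shift every letter 1 place backward in the alphabet (wrapping around).
Applying that to "rbfuluuoop" gives "qaetkttnno".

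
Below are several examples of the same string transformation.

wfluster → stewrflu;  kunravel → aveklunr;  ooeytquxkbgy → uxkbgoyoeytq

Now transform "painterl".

terplain

What's happening: swap the first and last characters, then swap the front and back halves of the string.
Working it through for "painterl": intermediate "lainterp", final "terplain".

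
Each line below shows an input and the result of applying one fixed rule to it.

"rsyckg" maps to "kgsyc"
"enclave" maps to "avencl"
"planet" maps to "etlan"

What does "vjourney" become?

Rule — delete the first character, then move the first 3 characters to the end (rotate left by 3).
For "vjourney", step one produces "journey"; step two turns that into "rneyjou".
(Check on "planet": → "lanet" → "etlan" ✓)

rneyjou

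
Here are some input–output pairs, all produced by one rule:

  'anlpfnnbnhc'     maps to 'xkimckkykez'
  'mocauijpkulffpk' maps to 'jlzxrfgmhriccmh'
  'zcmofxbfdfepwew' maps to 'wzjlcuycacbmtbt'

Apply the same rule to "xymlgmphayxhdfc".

uvjidjmexvueacz

Looking at the pairs, the operation is to shift every letter 3 places backward in the alphabet (wrapping around).
On "xymlgmphayxhdfc" that produces "uvjidjmexvueacz".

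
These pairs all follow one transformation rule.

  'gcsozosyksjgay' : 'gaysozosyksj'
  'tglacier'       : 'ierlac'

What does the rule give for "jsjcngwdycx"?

ycxjcngwd

What's happening: delete the first 2 characters, then move the last 3 characters to the front (rotate right by 3).
On "jsjcngwdycx": the first step gives "jcngwdycx", and the second then gives "ycxjcngwd".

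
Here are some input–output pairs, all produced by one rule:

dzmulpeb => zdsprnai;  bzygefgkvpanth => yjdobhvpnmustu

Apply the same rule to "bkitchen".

The rule is to swap the front and back halves of the string, then shift every letter 12 places backward in the alphabet (wrapping around).
Applying that to "bkitchen" gives "qvsbpywh".
(Check on "dzmulpeb": → "lpebdzmu" → "zdsprnai" ✓)

qvsbpywh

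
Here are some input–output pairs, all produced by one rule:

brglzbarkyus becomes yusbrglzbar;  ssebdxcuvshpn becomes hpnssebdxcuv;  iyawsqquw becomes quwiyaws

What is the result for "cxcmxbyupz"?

upzcxcmxb

The transformation: move the last 3 characters to the front (rotate right by 3), then delete the last character.
Applying both steps to "cxcmxbyupz": "upzcxcmxby", then "upzcxcmxb".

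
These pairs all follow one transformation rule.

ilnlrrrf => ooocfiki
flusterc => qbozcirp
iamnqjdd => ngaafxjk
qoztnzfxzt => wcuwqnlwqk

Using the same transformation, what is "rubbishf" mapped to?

fpecoryy

Rule — shift every letter 3 places backward in the alphabet (wrapping around), then swap the front and back halves of the string.
Applying both steps to "rubbishf": "oryyfpec", then "fpecoryy".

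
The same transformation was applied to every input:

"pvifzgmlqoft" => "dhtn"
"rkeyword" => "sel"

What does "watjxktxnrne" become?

iffv

In each case the input is transformed by: keep one character in every 3, starting at position 2 (positions 2nd, 5th, 8th, ...), then shift every letter 8 places forward in the alphabet (wrapping around).
On "watjxktxnrne": the first step gives "axxn", and the second then gives "iffv".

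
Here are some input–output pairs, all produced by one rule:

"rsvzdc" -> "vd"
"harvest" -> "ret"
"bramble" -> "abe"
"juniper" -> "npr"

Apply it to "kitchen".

thn

Looking at the pairs, the operation is to keep every other character starting from the first (positions 1st, 3rd, 5th, ...), then delete the first character.
Applying that to "kitchen" gives "thn".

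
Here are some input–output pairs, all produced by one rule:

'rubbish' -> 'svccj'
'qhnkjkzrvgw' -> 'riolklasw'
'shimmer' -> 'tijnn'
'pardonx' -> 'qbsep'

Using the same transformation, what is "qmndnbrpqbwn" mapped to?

The transformation: shift every letter 1 place forward in the alphabet (wrapping around), then delete the last 2 characters.
For "qmndnbrpqbwn", step one produces "rnoeocsqrcxo"; step two turns that into "rnoeocsqrc".

rnoeocsqrc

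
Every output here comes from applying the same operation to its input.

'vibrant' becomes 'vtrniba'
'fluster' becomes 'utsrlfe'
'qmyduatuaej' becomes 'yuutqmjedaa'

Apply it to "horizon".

zroonih

Each output is the input with this applied: sort the characters into reverse alphabetical order.
"horizon" → "zroonih".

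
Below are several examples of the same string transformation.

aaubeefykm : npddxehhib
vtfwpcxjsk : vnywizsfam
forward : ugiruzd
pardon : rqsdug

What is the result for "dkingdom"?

rpgnlqjg

Each output is the input with this applied: move the last 2 characters to the front (rotate right by 2), then shift every letter 3 places forward in the alphabet (wrapping around).
For "dkingdom", step one produces "omdkingd"; step two turns that into "rpgnlqjg".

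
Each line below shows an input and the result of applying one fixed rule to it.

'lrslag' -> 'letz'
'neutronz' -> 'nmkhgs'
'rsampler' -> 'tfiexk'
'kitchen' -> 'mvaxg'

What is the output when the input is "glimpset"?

Looking at the pairs, the operation is to shift every letter 7 places backward in the alphabet (wrapping around), then delete the first 2 characters.
On "glimpset": the first step gives "zebfilxm", and the second then gives "bfilxm".
(Check on "kitchen": → "dbmvaxg" → "mvaxg" ✓)

bfilxm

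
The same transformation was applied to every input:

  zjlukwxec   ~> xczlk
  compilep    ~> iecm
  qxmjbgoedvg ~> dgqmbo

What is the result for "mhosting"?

tnmo

Each output is the input with this applied: keep every other character starting from the first (positions 1st, 3rd, 5th, ...), then move the last 2 characters to the front (rotate right by 2).
Starting from "mhosting": after the first operation, "motn"; after the second, "tnmo".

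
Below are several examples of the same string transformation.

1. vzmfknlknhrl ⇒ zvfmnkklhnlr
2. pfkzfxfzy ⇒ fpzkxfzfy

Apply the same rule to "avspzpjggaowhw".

vapspzgjagwowh

Rule — swap each adjacent pair of characters (1↔2, 3↔4, ...).
On "avspzpjggaowhw" that produces "vapspzgjagwowh".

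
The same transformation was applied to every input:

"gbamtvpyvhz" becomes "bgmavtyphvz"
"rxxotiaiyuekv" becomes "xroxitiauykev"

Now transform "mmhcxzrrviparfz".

mmchzxrrivapfrz

The transformation: swap each adjacent pair of characters (1↔2, 3↔4, ...).
Applying that to "mmhcxzrrviparfz" gives "mmchzxrrivapfrz".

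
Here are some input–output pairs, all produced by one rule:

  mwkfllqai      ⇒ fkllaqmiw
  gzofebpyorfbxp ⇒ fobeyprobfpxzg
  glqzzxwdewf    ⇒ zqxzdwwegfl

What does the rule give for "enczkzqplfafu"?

zczkpqflfaeun

Looking at the pairs, the operation is to move the first 2 characters to the end (rotate left by 2), then swap each adjacent pair of characters (1↔2, 3↔4, ...).
Applying both steps to "enczkzqplfafu": "czkzqplfafuen", then "zczkpqflfaeun".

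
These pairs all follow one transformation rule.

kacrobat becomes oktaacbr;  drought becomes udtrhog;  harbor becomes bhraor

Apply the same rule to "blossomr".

Rule — take characters alternately from the front and the back (1st, last, 2nd, 2nd-last, ...), then move the last character to the front.
"blossomr" → "brlmooss" → "sbrlmoos".
(Check on "drought": → "dtrhogu" → "udtrhog" ✓)

sbrlmoos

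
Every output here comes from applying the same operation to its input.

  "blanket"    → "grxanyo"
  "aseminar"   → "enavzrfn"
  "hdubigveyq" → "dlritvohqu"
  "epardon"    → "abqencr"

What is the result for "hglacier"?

ervpnytu

Rule — shift every letter 13 places forward in the alphabet (wrapping around) — i.e. ROT13, then reverse the string.
On "hglacier": the first step gives "utynpvre", and the second then gives "ervpnytu".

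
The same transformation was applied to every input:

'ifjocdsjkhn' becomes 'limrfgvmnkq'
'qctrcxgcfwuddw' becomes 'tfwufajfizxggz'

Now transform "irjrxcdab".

The pattern: shift every letter 3 places forward in the alphabet (wrapping around).
For "irjrxcdab" the result is "lumuafgde".

lumuafgde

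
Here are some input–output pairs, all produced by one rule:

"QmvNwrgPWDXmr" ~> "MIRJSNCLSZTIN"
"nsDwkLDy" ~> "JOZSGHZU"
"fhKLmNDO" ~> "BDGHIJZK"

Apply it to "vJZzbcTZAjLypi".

RFVVXYPVWFHULE

Rule — shift every letter 4 places backward in the alphabet (wrapping around), then convert every letter to uppercase.
On "vJZzbcTZAjLypi": the first step gives "rFVvxyPVWfHule", and the second then gives "RFVVXYPVWFHULE".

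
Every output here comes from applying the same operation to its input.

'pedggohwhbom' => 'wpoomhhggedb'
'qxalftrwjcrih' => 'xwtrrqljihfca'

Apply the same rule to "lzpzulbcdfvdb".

zzvupllfddcbb

Looking at the pairs, the operation is to sort the characters into reverse alphabetical order.
For "lzpzulbcdfvdb" the result is "zzvupllfddcbb".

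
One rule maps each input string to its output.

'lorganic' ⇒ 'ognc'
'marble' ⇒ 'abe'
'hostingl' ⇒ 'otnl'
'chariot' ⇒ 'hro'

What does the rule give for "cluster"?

lse

The transformation: keep every other character starting from the second (positions 2nd, 4th, 6th, ...).
Applying that to "cluster" gives "lse".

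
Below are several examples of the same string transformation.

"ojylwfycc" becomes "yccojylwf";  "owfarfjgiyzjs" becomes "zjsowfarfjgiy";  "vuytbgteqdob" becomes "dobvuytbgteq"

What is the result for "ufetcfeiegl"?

eglufetcfei

Each output is the input with this applied: move the last 3 characters to the front (rotate right by 3).
For "ufetcfeiegl" the result is "eglufetcfei".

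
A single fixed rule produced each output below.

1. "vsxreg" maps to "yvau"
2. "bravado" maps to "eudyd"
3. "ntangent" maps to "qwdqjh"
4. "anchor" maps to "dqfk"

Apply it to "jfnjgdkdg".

The rule is to delete the last 2 characters, then shift every letter 3 places forward in the alphabet (wrapping around).
On "jfnjgdkdg": the first step gives "jfnjgdk", and the second then gives "miqmjgn".

miqmjgn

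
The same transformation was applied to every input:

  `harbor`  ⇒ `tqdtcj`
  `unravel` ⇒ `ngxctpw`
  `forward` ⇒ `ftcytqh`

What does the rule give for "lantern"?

Each output is the input with this applied: shift every letter 2 places forward in the alphabet (wrapping around), then reverse the string.
Working it through for "lantern": intermediate "ncpvgtp", final "ptgvpcn".

ptgvpcn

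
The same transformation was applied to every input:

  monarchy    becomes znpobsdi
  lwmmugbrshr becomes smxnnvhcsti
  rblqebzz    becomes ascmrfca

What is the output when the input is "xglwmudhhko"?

pyhmxnveiil

The rule is to move the last character to the front, then shift every letter 1 place forward in the alphabet (wrapping around).
"xglwmudhhko" → "pyhmxnveiil".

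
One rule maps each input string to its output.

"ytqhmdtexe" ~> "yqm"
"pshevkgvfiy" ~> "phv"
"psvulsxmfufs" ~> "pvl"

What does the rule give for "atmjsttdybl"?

ams

In each case the input is transformed by: keep every other character starting from the first (positions 1st, 3rd, 5th, ...), then keep only the first 3 characters.
Doing the same to "atmjsttdybl": "ams".
(Check on "psvulsxmfufs": → "pvlxff" → "pvl" ✓)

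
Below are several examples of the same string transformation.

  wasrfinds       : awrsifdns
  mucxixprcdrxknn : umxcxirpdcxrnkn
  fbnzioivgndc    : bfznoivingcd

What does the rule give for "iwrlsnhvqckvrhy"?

wilrnsvhcqvkhry

The pattern: swap each adjacent pair of characters (1↔2, 3↔4, ...).
So "iwrlsnhvqckvrhy" becomes "wilrnsvhcqvkhry".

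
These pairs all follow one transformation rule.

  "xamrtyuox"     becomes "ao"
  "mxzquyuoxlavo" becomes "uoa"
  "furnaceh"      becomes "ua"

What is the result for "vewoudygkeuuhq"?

Each output is the input with this applied: keep one character in every 3, starting at position 2 (positions 2nd, 5th, 8th, ...), then keep only the vowels.
Working it through for "vewoudygkeuuhq": intermediate "euguq", final "euu".
(Check on "mxzquyuoxlavo": → "xuoa" → "uoa" ✓)

euu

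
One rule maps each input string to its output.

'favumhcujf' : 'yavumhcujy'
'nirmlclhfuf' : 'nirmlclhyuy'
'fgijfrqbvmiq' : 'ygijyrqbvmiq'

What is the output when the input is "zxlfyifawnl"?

zxlyyiyawnl

Looking at the pairs, the operation is to replace every "f" with "y".
For "zxlfyifawnl" the result is "zxlyyiyawnl".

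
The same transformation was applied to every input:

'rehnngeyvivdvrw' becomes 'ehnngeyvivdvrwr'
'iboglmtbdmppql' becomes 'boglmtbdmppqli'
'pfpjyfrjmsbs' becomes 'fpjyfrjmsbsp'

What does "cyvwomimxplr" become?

yvwomimxplrc

The pattern: move the first character to the end.
Doing the same to "cyvwomimxplr": "yvwomimxplrc".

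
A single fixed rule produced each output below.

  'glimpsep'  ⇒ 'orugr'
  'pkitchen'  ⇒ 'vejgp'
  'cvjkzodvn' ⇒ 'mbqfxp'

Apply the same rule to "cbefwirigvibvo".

Looking at the pairs, the operation is to delete the first 3 characters, then shift every letter 2 places forward in the alphabet (wrapping around).
Applying both steps to "cbefwirigvibvo": "fwirigvibvo", then "hyktkixkdxq".

hyktkixkdxq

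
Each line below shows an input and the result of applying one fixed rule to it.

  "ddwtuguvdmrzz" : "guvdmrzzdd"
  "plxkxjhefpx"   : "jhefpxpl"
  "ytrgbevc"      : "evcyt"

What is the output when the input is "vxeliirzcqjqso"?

irzcqjqsovx

Rule — move the first 2 characters to the end (rotate left by 2), then delete the first 3 characters.
On "vxeliirzcqjqso" that produces "irzcqjqsovx".
(Check on "ytrgbevc": → "rgbevcyt" → "evcyt" ✓)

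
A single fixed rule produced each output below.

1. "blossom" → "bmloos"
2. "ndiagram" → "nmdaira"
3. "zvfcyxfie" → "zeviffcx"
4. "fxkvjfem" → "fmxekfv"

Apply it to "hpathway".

The transformation: take characters alternately from the front and the back (1st, last, 2nd, 2nd-last, ...), then delete the last character.
On "hpathway": the first step gives "hypaawth", and the second then gives "hypaawt".

hypaawt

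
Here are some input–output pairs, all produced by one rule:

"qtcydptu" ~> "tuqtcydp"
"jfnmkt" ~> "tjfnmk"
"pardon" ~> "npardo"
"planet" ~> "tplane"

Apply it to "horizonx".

nxhorizo

Each output is the input with this applied: move the first 2 characters to the end (rotate left by 2), then swap the front and back halves of the string.
On "horizonx": the first step gives "rizonxho", and the second then gives "nxhorizo".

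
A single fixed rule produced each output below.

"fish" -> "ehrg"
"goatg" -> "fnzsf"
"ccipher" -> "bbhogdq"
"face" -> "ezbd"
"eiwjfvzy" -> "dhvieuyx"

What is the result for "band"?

azmc

The transformation: shift every letter 1 place backward in the alphabet (wrapping around).
"band" → "azmc".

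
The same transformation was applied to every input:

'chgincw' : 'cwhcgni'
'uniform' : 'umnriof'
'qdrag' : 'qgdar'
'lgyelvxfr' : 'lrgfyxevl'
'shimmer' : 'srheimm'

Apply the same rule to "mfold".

mdflo

Rule — take characters alternately from the front and the back (1st, last, 2nd, 2nd-last, ...).
Doing the same to "mfold": "mdflo".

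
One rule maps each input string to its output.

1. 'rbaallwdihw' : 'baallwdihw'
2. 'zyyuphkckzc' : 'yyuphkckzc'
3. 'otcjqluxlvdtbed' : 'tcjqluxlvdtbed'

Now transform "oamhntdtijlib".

What's happening: delete the first character.
On "oamhntdtijlib" that produces "amhntdtijlib".

amhntdtijlib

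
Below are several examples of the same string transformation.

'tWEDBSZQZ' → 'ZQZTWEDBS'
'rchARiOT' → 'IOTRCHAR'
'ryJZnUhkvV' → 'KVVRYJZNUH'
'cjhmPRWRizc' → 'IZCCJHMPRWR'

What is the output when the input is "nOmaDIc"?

DICNOMA

The transformation: move the last 3 characters to the front (rotate right by 3), then convert every letter to uppercase.
"nOmaDIc" → "DIcnOma" → "DICNOMA".
(Check on "ryJZnUhkvV": → "kvVryJZnUh" → "KVVRYJZNUH" ✓)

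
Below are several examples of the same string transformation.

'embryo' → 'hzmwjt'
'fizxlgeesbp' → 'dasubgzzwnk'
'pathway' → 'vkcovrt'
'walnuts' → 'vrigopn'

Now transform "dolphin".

jykgdci

The rule is to swap each adjacent pair of characters (1↔2, 3↔4, ...), then shift every letter 5 places backward in the alphabet (wrapping around).
On "dolphin": the first step gives "odplihn", and the second then gives "jykgdci".
(Check on "embryo": → "merboy" → "hzmwjt" ✓)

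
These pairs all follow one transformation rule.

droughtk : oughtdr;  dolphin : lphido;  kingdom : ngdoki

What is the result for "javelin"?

velija

Looking at the pairs, the operation is to delete the last character, then move the first 2 characters to the end (rotate left by 2).
Starting from "javelin": after the first operation, "javeli"; after the second, "velija".
(Check on "droughtk": → "drought" → "oughtdr" ✓)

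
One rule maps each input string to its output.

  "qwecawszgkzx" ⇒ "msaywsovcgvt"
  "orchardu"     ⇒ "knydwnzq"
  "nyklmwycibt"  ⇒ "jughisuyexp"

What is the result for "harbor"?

Rule — shift every letter 4 places backward in the alphabet (wrapping around).
So "harbor" becomes "dwnxkn".

dwnxkn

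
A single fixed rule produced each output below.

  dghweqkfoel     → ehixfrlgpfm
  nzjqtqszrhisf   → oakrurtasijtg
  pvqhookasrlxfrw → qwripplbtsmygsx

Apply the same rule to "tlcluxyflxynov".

The transformation: shift every letter 1 place forward in the alphabet (wrapping around).
"tlcluxyflxynov" → "umdmvyzgmyzopw".

umdmvyzgmyzopw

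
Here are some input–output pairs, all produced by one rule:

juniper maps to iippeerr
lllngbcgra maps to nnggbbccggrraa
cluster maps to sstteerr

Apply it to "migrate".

Rule — delete the first 3 characters, then double every character.
So "migrate" becomes "rraattee".

rraattee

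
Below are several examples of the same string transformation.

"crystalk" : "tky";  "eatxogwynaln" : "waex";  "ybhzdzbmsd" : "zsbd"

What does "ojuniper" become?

iru

What's happening: swap the front and back halves of the string, then keep one character in every 3, starting at position 1 (positions 1st, 4th, 7th, ...).
For "ojuniper" the result is "iru".
(Check on "ybhzdzbmsd": → "zbmsdybhzd" → "zsbd" ✓)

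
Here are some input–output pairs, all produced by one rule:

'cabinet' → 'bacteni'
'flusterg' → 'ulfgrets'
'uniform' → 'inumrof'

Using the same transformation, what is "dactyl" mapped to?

cadlyt

What's happening: move the first 3 characters to the end (rotate left by 3), then reverse the string.
Working it through for "dactyl": intermediate "tyldac", final "cadlyt".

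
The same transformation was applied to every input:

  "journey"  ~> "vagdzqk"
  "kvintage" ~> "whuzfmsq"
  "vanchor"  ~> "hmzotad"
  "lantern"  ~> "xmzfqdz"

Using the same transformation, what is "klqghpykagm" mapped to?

wxcstbkwmsy

In each case the input is transformed by: shift every letter 12 places forward in the alphabet (wrapping around).
On "klqghpykagm" that produces "wxcstbkwmsy".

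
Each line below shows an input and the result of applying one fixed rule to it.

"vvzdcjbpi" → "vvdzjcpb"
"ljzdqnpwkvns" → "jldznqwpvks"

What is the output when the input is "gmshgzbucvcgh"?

What's happening: swap each adjacent pair of characters (1↔2, 3↔4, ...), then delete the last character.
For "gmshgzbucvcgh", step one produces "mghszgubvcgch"; step two turns that into "mghszgubvcgc".
(Check on "ljzdqnpwkvns": → "jldznqwpvksn" → "jldznqwpvks" ✓)

mghszgubvcgc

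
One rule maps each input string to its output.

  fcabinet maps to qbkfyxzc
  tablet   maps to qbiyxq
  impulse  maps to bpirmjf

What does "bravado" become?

laxsxoy

The rule is to reverse the string, then shift every letter 3 places backward in the alphabet (wrapping around).
"bravado" → "odavarb" → "laxsxoy".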